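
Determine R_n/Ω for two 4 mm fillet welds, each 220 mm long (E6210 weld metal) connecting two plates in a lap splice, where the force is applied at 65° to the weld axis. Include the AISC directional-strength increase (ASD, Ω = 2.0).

R_n/Ω ≈ 331 kN

E62XX → F_EXX = 620 MPa.
t_e = 0.707 × 4 = 2.828 mm; A_we = 2.828 × 440 = 1244 mm².
Directional factor: 1.0 + 0.5 sin^1.5(65°) = 1.431.
F_nw = 0.6 × 620 × 1.431 = 532.5 MPa.
R_n/Ω = (532.5 × 1244) / 2.0 × 10⁻³ = 331.3 kN.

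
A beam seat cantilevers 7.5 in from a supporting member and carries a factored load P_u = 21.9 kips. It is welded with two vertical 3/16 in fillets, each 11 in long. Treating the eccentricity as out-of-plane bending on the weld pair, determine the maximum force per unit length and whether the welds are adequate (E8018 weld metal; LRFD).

E80XX → F_EXX = 80 ksi.
L_w = 2 × 11 = 22 in; section modulus (unit throat) S = 2 × L²/6 = 40.33 in².
Direct shear f_v = P/L_w = 21.9/22 = 0.9955 kip/in.
Moment M = P × e = 21.9 × 7.5 = 164.25 kip·in; bending f_b = M/S = 4.072 kip/in.
f_max = √(f_v² + f_b²) = √(0.9955² + 4.072²) = 4.192 kip/in.
φr_n = 0.75 × 0.6 × 80 × (0.707 × 0.1875) = 4.772 kip/in → adequate.

f_max ≈ 4.19 kip/in; adequate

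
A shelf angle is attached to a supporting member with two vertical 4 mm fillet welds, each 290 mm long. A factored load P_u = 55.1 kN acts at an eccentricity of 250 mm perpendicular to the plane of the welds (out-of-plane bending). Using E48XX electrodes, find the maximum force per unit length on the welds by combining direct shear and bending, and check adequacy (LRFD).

E48XX → F_EXX = 480 MPa.
L_w = 2 × 290 = 580 mm; section modulus (unit throat) S = 2 × L²/6 = 28030 mm².
Direct shear f_v = P/L_w = 55.1×10³/580 = 95 N/mm.
Moment M = P × e = 55.1×10³ × 250 = 13775000 N·mm; bending f_b = M/S = 491.4 N/mm.
f_max = √(f_v² + f_b²) = √(95² + 491.4²) = 500.5 N/mm.
φr_n = 0.75 × 0.6 × 480 × (0.707 × 4) = 610.8 N/mm → adequate.

f_max ≈ 500 N/mm; adequate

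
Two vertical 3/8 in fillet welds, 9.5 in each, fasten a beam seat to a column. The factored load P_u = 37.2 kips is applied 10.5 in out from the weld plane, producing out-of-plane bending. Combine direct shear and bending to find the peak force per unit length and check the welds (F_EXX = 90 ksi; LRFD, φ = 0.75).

L_w = 2 × 9.5 = 19 in; section modulus (unit throat) S = 2 × L²/6 = 30.08 in².
Direct shear f_v = P/L_w = 37.2/19 = 1.958 kip/in.
Moment M = P × e = 37.2 × 10.5 = 390.6 kip·in; bending f_b = M/S = 12.98 kip/in.
f_max = √(f_v² + f_b²) = √(1.958² + 12.98²) = 13.13 kip/in.
φr_n = 0.75 × 0.6 × 90 × (0.707 × 0.375) = 10.74 kip/in → NOT adequate.

f_max ≈ 13.1 kip/in; NOT adequate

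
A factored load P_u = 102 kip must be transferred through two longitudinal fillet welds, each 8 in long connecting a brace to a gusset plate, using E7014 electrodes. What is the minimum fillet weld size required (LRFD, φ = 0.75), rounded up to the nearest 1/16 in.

E70XX → F_EXX = 70 ksi.
Total weld length L = 16 in.
Required throat t_e = P_u / (φ × 0.6 F_EXX × L) = 102 / (0.75 × 0.6 × 70 × 16) = 0.2024 in.
Required leg w = t_e / 0.707 = 0.2863 in → use 5/16 in.

w = 5/16 in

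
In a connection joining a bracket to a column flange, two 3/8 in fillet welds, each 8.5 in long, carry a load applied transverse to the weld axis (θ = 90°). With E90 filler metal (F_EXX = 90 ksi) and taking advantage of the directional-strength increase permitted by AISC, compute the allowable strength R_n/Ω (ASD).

R_n/Ω ≈ 183 kip

t_e = 0.707 × 0.375 = 0.2651 in; A_we = 0.2651 × 17 = 4.507 in².
Directional factor: 1.0 + 0.5 sin^1.5(90°) = 1.5.
F_nw = 0.6 × 90 × 1.5 = 81 ksi.
R_n/Ω = (81 × 4.507) / 2.0 = 182.5 kip.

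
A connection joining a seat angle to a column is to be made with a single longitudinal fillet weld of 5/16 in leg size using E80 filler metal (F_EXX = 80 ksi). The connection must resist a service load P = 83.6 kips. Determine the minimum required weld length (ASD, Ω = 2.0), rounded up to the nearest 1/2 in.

Throat t_e = 0.707 × 0.3125 = 0.2209 in.
r_n/Ω = (0.6 × 80 × 0.2209) / 2.0 = 5.302 kip/in.
L_req = P / (r_n/Ω) = 83.6 / 5.302 = 15.77 in total.
Round up → use L = 16 in.

L = 16 in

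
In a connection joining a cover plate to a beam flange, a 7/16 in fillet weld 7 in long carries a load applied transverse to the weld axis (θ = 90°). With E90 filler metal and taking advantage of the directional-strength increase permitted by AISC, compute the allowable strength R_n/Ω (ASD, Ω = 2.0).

R_n/Ω ≈ 87.7 kips

E90XX → F_EXX = 90 ksi.
t_e = 0.707 × 0.4375 = 0.3093 in; A_we = 0.3093 × 7 = 2.165 in².
Directional factor: 1.0 + 0.5 sin^1.5(90°) = 1.5.
F_nw = 0.6 × 90 × 1.5 = 81 ksi.
R_n/Ω = (81 × 2.165) / 2.0 = 87.69 kips.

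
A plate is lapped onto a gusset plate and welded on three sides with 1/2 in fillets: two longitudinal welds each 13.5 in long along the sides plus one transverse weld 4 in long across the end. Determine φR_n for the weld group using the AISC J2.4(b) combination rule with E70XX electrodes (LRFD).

E70XX → F_EXX = 70 ksi.
t_e = 0.707 × 0.5 = 0.3535 in.
R_nwl = 0.6 × 70 × 0.3535 × 27 = 400.9 kips (longitudinal, 2 welds).
R_nwt = 0.6 × 70 × 0.3535 × 4 = 59.39 kips (transverse, base value).
(i) R_nwl + R_nwt = 460.3 kips; (ii) 0.85 R_nwl + 1.5 R_nwt = 429.8 kips.
R_n = max = 460.3 kips [governs: (i)]; φR_n = 345.2 kips.

φR_n ≈ 345 kips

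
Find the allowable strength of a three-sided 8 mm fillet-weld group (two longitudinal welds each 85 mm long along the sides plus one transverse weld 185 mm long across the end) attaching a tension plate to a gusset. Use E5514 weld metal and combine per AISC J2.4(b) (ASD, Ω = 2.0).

E55XX → F_EXX = 550 MPa.
t_e = 0.707 × 8 = 5.656 mm.
R_nwl = 0.6 × 550 × 5.656 × 170 × 10⁻³ = 317.3 kN (longitudinal, 2 welds).
R_nwt = 0.6 × 550 × 5.656 × 185 × 10⁻³ = 345.3 kN (transverse, base value).
(i) R_nwl + R_nwt = 662.6 kN; (ii) 0.85 R_nwl + 1.5 R_nwt = 787.7 kN.
R_n = max = 787.7 kN [governs: (ii)]; R_n/Ω = 393.8 kN.

R_n/Ω ≈ 394 kN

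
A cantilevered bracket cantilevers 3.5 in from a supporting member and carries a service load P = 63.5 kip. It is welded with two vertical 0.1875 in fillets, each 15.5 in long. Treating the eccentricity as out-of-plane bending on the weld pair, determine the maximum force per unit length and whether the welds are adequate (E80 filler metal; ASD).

f_max ≈ 3.45 kip/in; NOT adequate

E80XX → F_EXX = 80 ksi.
L_w = 2 × 15.5 = 31 in; section modulus (unit throat) S = 2 × L²/6 = 80.08 in².
Direct shear f_v = P/L_w = 63.5/31 = 2.048 kip/in.
Moment M = P × e = 63.5 × 3.5 = 222.25 kip·in; bending f_b = M/S = 2.775 kip/in.
f_max = √(f_v² + f_b²) = √(2.048² + 2.775²) = 3.449 kip/in.
r_n/Ω = (1/2.0) × 0.6 × 80 × (0.707 × 0.1875) = 3.181 kip/in → NOT adequate.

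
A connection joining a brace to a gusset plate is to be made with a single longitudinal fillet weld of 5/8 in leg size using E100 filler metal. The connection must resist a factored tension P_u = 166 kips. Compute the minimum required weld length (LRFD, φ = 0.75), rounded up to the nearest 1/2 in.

L = 8.5 in

E100XX → F_EXX = 100 ksi.
Throat t_e = 0.707 × 0.625 = 0.4419 in.
φr_n = 0.75 × 0.6 × 100 × 0.4419 = 19.88 kips/in.
L_req = P_u / φr_n = 166 / 19.88 = 8.348 in total.
Round up → use L = 8.5 in.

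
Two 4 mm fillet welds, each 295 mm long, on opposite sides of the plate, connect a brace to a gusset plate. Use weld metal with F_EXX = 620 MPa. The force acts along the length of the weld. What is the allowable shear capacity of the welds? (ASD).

R_n/Ω ≈ 310 kN

Effective throat t_e = 0.707 × 4 = 2.828 mm.
Total length L = 590 mm; A_we = 2.828 × 590 = 1669 mm².
F_nw = 0.6 F_EXX = 0.6 × 620 = 372 MPa.
R_n = 372 × 1669 × 10⁻³ = 620.7 kN; R_n/Ω = 620.7/2.0 = 310.3 kN.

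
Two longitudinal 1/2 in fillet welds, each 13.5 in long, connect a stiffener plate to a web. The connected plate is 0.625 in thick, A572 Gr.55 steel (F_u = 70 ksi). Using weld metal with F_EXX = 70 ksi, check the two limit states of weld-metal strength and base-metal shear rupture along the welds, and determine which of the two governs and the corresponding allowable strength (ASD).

R_n/Ω ≈ 200 kips (weld metal governs)

t_e = 0.707 × 0.5 = 0.3535 in; L = 27 in.
Weld metal: R_n/Ω = (1/2.0) × 0.6 × 70 × 0.3535 × 27 = 200.4 kips.
Base metal (shear rupture): R_n/Ω = (1/2.0) × 0.6 × 70 × 0.625 × 27 = 354.4 kips.
Governing: weld metal.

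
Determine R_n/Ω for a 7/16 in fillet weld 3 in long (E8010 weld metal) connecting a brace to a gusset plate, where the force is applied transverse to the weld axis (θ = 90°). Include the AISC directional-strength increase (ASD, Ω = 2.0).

E80XX → F_EXX = 80 ksi.
t_e = 0.707 × 0.4375 = 0.3093 in; A_we = 0.3093 × 3 = 0.9279 in².
Directional factor: 1.0 + 0.5 sin^1.5(90°) = 1.5.
F_nw = 0.6 × 80 × 1.5 = 72 ksi.
R_n/Ω = (72 × 0.9279) / 2.0 = 33.41 kips.

R_n/Ω ≈ 33.4 kips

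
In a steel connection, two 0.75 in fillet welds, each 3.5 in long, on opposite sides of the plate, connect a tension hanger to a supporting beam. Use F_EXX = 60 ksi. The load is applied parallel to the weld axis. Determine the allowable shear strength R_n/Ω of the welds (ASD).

R_n/Ω ≈ 66.8 kips

Effective throat t_e = 0.707 × 0.75 = 0.5302 in.
Total length L = 7 in; A_we = 0.5302 × 7 = 3.712 in².
F_nw = 0.6 F_EXX = 0.6 × 60 = 36 ksi.
R_n = 36 × 3.712 = 133.6 kips; R_n/Ω = 133.6/2.0 = 66.81 kips.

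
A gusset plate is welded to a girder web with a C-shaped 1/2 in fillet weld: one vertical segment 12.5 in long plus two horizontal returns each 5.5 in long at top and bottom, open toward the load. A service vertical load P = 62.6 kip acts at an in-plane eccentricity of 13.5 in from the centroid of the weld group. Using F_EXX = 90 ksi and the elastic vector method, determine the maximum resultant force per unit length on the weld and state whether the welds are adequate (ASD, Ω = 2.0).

f_max ≈ 11.3 kip/in; NOT adequate

Total weld length L_w = 23.5 in. Treat welds as unit-width lines.
Centroid: x̄ = 2×5.5×2.75 / 23.5 = 1.287 in from the vertical weld.
Polar moment about centroid: J = I_x + I_y = [12.5³/12 + 2×5.5×6.25²] + [12.5×1.287² + 2(5.5³/12 + 5.5×1.463²)] = 664.4 in³.
Direct shear f_v = P/L_w = 62.6 / 23.5 = 2.664 kip/in (vertical).
Torsion M = P·e = 62.6 × 13.5 = 845.1 kip·in.
Critical point at (x, y) = (4.213, 6.25) from centroid. f_tx = M·y/J = 7.95 kip/in; f_ty = M·x/J = 5.358 kip/in.
Resultant f_max = √[f_tx² + (f_v + f_ty)²] = √[7.95² + (2.664 + 5.358)²] = 11.29 kip/in.
Capacity per unit length: r_n/Ω = (1/2.0) × 0.6 × 90 × (0.707 × 0.5) = 9.544 kip/in.
11.29 > 9.544 → NOT adequate.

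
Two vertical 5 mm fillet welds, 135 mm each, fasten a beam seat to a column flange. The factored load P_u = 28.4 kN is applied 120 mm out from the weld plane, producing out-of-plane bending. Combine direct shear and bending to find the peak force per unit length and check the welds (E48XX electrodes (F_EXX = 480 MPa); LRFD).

f_max ≈ 571 N/mm; adequate

L_w = 2 × 135 = 270 mm; section modulus (unit throat) S = 2 × L²/6 = 6075 mm².
Direct shear f_v = P/L_w = 28.4×10³/270 = 105.2 N/mm.
Moment M = P × e = 28.4×10³ × 120 = 3408000 N·mm; bending f_b = M/S = 561 N/mm.
f_max = √(f_v² + f_b²) = √(105.2² + 561²) = 570.8 N/mm.
φr_n = 0.75 × 0.6 × 480 × (0.707 × 5) = 763.6 N/mm → adequate.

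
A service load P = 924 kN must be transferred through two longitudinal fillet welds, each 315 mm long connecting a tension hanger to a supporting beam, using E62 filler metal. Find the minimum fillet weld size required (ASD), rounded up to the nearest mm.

w = 12 mm

E62XX → F_EXX = 620 MPa.
Total weld length L = 630 mm.
Required throat t_e = P × Ω / (0.6 F_EXX × L) = 924 × 2.0 / (0.6 × 620 × 630 × 10⁻³) = 7.885 mm.
Required leg w = t_e / 0.707 = 11.15 mm → use 12 mm.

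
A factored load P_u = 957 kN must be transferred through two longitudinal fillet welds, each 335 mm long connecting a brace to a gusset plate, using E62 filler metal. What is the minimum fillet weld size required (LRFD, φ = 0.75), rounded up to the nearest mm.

w = 8 mm

E62XX → F_EXX = 620 MPa.
Total weld length L = 670 mm.
Required throat t_e = P_u / (φ × 0.6 F_EXX × L) = 957 / (0.75 × 0.6 × 620 × 670 × 10⁻³) = 5.12 mm.
Required leg w = t_e / 0.707 = 7.241 mm → use 8 mm.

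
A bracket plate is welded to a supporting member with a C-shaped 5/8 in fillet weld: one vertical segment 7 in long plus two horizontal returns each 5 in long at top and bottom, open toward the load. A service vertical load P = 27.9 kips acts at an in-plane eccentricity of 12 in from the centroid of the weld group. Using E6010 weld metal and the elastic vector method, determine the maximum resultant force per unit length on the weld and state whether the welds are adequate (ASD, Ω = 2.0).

E60XX → F_EXX = 60 ksi.
Total weld length L_w = 17 in. Treat welds as unit-width lines.
Centroid: x̄ = 2×5×2.5 / 17 = 1.471 in from the vertical weld.
Polar moment about centroid: J = I_x + I_y = [7³/12 + 2×5×3.5²] + [7×1.471² + 2(5³/12 + 5×1.029²)] = 197.7 in³.
Direct shear f_v = P/L_w = 27.9 / 17 = 1.641 kip/in (vertical).
Torsion M = P·e = 27.9 × 12 = 334.8 kip·in.
Critical point at (x, y) = (3.529, 3.5) from centroid. f_tx = M·y/J = 5.929 kip/in; f_ty = M·x/J = 5.978 kip/in.
Resultant f_max = √[f_tx² + (f_v + f_ty)²] = √[5.929² + (1.641 + 5.978)²] = 9.654 kip/in.
Capacity per unit length: r_n/Ω = (1/2.0) × 0.6 × 60 × (0.707 × 0.625) = 7.954 kip/in.
9.654 > 7.954 → NOT adequate.

f_max ≈ 9.65 kip/in; NOT adequate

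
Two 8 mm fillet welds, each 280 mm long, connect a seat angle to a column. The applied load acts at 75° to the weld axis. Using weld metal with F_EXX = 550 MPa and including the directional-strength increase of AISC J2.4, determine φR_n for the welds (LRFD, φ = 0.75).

φR_n ≈ 1160 kN

t_e = 0.707 × 8 = 5.656 mm; A_we = 5.656 × 560 = 3167 mm².
Directional factor: 1.0 + 0.5 sin^1.5(75°) = 1.475.
F_nw = 0.6 × 550 × 1.475 = 486.6 MPa.
φR_n = 0.75 × 486.6 × 3167 × 10⁻³ = 1156 kN.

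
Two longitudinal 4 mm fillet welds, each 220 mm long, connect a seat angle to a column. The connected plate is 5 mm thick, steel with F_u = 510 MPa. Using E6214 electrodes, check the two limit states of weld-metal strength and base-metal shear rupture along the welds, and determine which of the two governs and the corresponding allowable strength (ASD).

E62XX → F_EXX = 620 MPa.
t_e = 0.707 × 4 = 2.828 mm; L = 440 mm.
Weld metal: R_n/Ω = (1/2.0) × 0.6 × 620 × 2.828 × 440 × 10⁻³ = 231.4 kN.
Base metal (shear rupture): R_n/Ω = (1/2.0) × 0.6 × 510 × 5 × 440 × 10⁻³ = 336.6 kN.
Governing: weld metal.

R_n/Ω ≈ 231 kN (weld metal governs)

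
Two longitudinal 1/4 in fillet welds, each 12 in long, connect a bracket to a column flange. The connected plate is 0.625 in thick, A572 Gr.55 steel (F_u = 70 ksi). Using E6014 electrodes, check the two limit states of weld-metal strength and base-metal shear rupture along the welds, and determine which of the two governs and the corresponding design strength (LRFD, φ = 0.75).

E60XX → F_EXX = 60 ksi.
t_e = 0.707 × 0.25 = 0.1767 in; L = 24 in.
Weld metal: φR_n = 0.75 × 0.6 × 60 × 0.1767 × 24 = 114.5 kips.
Base metal (shear rupture): φR_n = 0.75 × 0.6 × 70 × 0.625 × 24 = 472.5 kips.
Governing: weld metal.

φR_n ≈ 115 kips (weld metal governs)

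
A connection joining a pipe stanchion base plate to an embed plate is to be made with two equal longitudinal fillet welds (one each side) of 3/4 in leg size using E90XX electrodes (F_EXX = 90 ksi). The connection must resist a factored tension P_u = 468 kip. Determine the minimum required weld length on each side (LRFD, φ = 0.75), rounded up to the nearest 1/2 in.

Throat t_e = 0.707 × 0.75 = 0.5302 in.
φr_n = 0.75 × 0.6 × 90 × 0.5302 = 21.48 kip/in.
L_req = P_u / φr_n = 468 / 21.48 = 21.79 in total.
Per side: 21.79 / 2 = 10.9 in.
Round up → use L = 11 in on each side.

L = 11 in on each side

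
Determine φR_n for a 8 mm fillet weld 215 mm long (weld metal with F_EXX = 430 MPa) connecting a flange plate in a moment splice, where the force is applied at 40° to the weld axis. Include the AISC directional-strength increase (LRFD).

t_e = 0.707 × 8 = 5.656 mm; A_we = 5.656 × 215 = 1216 mm².
Directional factor: 1.0 + 0.5 sin^1.5(40°) = 1.258.
F_nw = 0.6 × 430 × 1.258 = 324.5 MPa.
φR_n = 0.75 × 324.5 × 1216 × 10⁻³ = 295.9 kN.

φR_n ≈ 296 kN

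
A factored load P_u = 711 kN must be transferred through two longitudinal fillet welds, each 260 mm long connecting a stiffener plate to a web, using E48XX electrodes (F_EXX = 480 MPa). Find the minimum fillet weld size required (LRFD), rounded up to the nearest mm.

w = 9 mm

Total weld length L = 520 mm.
Required throat t_e = P_u / (φ × 0.6 F_EXX × L) = 711 / (0.75 × 0.6 × 480 × 520 × 10⁻³) = 6.33 mm.
Required leg w = t_e / 0.707 = 8.954 mm → use 9 mm.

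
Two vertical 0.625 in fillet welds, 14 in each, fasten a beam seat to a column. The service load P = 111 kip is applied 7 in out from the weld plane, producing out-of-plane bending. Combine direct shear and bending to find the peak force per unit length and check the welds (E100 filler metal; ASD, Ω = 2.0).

f_max ≈ 12.5 kip/in; adequate

E100XX → F_EXX = 100 ksi.
L_w = 2 × 14 = 28 in; section modulus (unit throat) S = 2 × L²/6 = 65.33 in².
Direct shear f_v = P/L_w = 111/28 = 3.964 kip/in.
Moment M = P × e = 111 × 7 = 777 kip·in; bending f_b = M/S = 11.89 kip/in.
f_max = √(f_v² + f_b²) = √(3.964² + 11.89²) = 12.54 kip/in.
r_n/Ω = (1/2.0) × 0.6 × 100 × (0.707 × 0.625) = 13.26 kip/in → adequate.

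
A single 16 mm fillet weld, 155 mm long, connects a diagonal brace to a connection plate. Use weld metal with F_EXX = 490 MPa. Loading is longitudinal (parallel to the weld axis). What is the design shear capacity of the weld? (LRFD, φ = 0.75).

φR_n ≈ 387 kN

Effective throat t_e = 0.707 × 16 = 11.31 mm.
Total length L = 155 mm; A_we = 11.31 × 155 = 1753 mm².
F_nw = 0.6 F_EXX = 0.6 × 490 = 294 MPa.
φR_n = 0.75 × 294 × 1753 × 10⁻³ = 386.6 kN.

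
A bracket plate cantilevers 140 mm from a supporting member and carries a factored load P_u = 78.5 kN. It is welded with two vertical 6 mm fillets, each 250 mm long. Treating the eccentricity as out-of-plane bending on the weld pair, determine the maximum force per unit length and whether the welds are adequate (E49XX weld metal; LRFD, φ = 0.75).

f_max ≈ 550 N/mm; adequate

E49XX → F_EXX = 490 MPa.
L_w = 2 × 250 = 500 mm; section modulus (unit throat) S = 2 × L²/6 = 20830 mm².
Direct shear f_v = P/L_w = 78.5×10³/500 = 157 N/mm.
Moment M = P × e = 78.5×10³ × 140 = 10990000 N·mm; bending f_b = M/S = 527.5 N/mm.
f_max = √(f_v² + f_b²) = √(157² + 527.5²) = 550.4 N/mm.
φr_n = 0.75 × 0.6 × 490 × (0.707 × 6) = 935.4 N/mm → adequate.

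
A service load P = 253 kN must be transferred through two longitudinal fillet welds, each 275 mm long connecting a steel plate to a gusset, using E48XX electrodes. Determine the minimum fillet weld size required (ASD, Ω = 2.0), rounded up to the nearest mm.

w = 5 mm

E48XX → F_EXX = 480 MPa.
Total weld length L = 550 mm.
Required throat t_e = P × Ω / (0.6 F_EXX × L) = 253 × 2.0 / (0.6 × 480 × 550 × 10⁻³) = 3.194 mm.
Required leg w = t_e / 0.707 = 4.518 mm → use 5 mm.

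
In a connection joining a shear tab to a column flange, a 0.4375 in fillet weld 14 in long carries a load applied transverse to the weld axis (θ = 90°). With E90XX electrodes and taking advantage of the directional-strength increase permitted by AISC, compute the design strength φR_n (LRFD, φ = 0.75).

E90XX → F_EXX = 90 ksi.
t_e = 0.707 × 0.4375 = 0.3093 in; A_we = 0.3093 × 14 = 4.33 in².
Directional factor: 1.0 + 0.5 sin^1.5(90°) = 1.5.
F_nw = 0.6 × 90 × 1.5 = 81 ksi.
φR_n = 0.75 × 81 × 4.33 = 263.1 kips.

φR_n ≈ 263 kips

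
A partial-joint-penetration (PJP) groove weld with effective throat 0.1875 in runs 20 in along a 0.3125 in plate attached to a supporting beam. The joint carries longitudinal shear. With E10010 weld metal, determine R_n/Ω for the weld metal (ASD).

R_n/Ω ≈ 112 kips

E100XX → F_EXX = 100 ksi.
Effective throat (given) t_e = 0.1875 in.
A_we = 0.1875 × 20 = 3.75 in².
F_nw = 0.6 F_EXX = 60 ksi.
R_n/Ω = (60 × 3.75) / 2.0 = 112.5 kips.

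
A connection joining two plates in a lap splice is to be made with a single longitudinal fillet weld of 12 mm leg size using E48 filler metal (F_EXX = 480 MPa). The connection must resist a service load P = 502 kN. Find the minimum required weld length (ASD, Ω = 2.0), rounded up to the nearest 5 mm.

Throat t_e = 0.707 × 12 = 8.484 mm.
r_n/Ω = (0.6 × 480 × 8.484) / 2.0 = 1222 N/mm = 1.222 kN/mm.
L_req = P / (r_n/Ω) = 502 / 1.222 = 410.9 mm total.
Round up → use L = 415 mm.

L = 415 mm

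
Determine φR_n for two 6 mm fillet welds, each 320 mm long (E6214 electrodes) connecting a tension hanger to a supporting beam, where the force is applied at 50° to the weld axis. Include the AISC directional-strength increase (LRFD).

φR_n ≈ 1010 kN

E62XX → F_EXX = 620 MPa.
t_e = 0.707 × 6 = 4.242 mm; A_we = 4.242 × 640 = 2715 mm².
Directional factor: 1.0 + 0.5 sin^1.5(50°) = 1.335.
F_nw = 0.6 × 620 × 1.335 = 496.7 MPa.
φR_n = 0.75 × 496.7 × 2715 × 10⁻³ = 1011 kN.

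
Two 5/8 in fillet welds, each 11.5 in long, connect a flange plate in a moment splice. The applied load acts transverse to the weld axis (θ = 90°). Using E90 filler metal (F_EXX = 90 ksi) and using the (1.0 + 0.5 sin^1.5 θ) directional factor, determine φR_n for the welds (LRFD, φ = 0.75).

t_e = 0.707 × 0.625 = 0.4419 in; A_we = 0.4419 × 23 = 10.16 in².
Directional factor: 1.0 + 0.5 sin^1.5(90°) = 1.5.
F_nw = 0.6 × 90 × 1.5 = 81 ksi.
φR_n = 0.75 × 81 × 10.16 = 617.4 kip.

φR_n ≈ 617 kip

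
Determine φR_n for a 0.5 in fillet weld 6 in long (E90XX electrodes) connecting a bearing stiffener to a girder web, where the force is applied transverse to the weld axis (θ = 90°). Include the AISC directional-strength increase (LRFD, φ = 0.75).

φR_n ≈ 129 kip

E90XX → F_EXX = 90 ksi.
t_e = 0.707 × 0.5 = 0.3535 in; A_we = 0.3535 × 6 = 2.121 in².
Directional factor: 1.0 + 0.5 sin^1.5(90°) = 1.5.
F_nw = 0.6 × 90 × 1.5 = 81 ksi.
φR_n = 0.75 × 81 × 2.121 = 128.9 kip.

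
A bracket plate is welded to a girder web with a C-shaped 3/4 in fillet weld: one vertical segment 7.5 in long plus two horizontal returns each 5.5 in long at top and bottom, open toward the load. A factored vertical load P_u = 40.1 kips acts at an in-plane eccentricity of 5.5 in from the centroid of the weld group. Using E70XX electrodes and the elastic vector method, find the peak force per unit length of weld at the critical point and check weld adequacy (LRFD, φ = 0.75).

E70XX → F_EXX = 70 ksi.
Total weld length L_w = 18.5 in. Treat welds as unit-width lines.
Centroid: x̄ = 2×5.5×2.75 / 18.5 = 1.635 in from the vertical weld.
Polar moment about centroid: J = I_x + I_y = [7.5³/12 + 2×5.5×3.75²] + [7.5×1.635² + 2(5.5³/12 + 5.5×1.115²)] = 251.3 in³.
Direct shear f_v = P/L_w = 40.1 / 18.5 = 2.168 kip/in (vertical).
Torsion M = P·e = 40.1 × 5.5 = 220.55 kip·in.
Critical point at (x, y) = (3.865, 3.75) from centroid. f_tx = M·y/J = 3.291 kip/in; f_ty = M·x/J = 3.392 kip/in.
Resultant f_max = √[f_tx² + (f_v + f_ty)²] = √[3.291² + (2.168 + 3.392)²] = 6.461 kip/in.
Capacity per unit length: φr_n = 0.75 × 0.6 × 70 × (0.707 × 0.75) = 16.7 kip/in.
6.461 ≤ 16.7 → adequate.

f_max ≈ 6.46 kip/in; adequate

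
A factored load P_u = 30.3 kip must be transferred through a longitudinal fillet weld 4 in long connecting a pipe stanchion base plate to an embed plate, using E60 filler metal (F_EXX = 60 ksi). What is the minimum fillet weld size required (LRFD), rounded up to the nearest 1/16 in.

w = 7/16 in

Total weld length L = 4 in.
Required throat t_e = P_u / (φ × 0.6 F_EXX × L) = 30.3 / (0.75 × 0.6 × 60 × 4) = 0.2806 in.
Required leg w = t_e / 0.707 = 0.3968 in → use 7/16 in.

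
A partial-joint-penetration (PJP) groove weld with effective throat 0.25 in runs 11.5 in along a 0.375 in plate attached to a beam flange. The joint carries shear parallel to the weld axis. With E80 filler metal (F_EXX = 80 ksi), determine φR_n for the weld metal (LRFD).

Effective throat (given) t_e = 0.25 in.
A_we = 0.25 × 11.5 = 2.875 in².
F_nw = 0.6 F_EXX = 48 ksi.
φR_n = 0.75 × 48 × 2.875 = 103.5 kip.

φR_n ≈ 104 kip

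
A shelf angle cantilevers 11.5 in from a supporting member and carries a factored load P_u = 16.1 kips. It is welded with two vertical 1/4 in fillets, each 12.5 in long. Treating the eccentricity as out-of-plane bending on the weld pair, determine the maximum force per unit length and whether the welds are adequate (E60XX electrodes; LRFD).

f_max ≈ 3.61 kip/in; adequate

E60XX → F_EXX = 60 ksi.
L_w = 2 × 12.5 = 25 in; section modulus (unit throat) S = 2 × L²/6 = 52.08 in².
Direct shear f_v = P/L_w = 16.1/25 = 0.644 kip/in.
Moment M = P × e = 16.1 × 11.5 = 185.15 kip·in; bending f_b = M/S = 3.555 kip/in.
f_max = √(f_v² + f_b²) = √(0.644² + 3.555²) = 3.613 kip/in.
φr_n = 0.75 × 0.6 × 60 × (0.707 × 0.25) = 4.772 kip/in → adequate.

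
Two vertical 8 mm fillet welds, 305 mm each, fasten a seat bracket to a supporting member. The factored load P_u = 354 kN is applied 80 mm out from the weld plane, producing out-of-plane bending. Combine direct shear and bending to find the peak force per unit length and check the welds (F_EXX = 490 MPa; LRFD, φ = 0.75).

L_w = 2 × 305 = 610 mm; section modulus (unit throat) S = 2 × L²/6 = 31010 mm².
Direct shear f_v = P/L_w = 354×10³/610 = 580.3 N/mm.
Moment M = P × e = 354×10³ × 80 = 28320000 N·mm; bending f_b = M/S = 913.3 N/mm.
f_max = √(f_v² + f_b²) = √(580.3² + 913.3²) = 1082 N/mm.
φr_n = 0.75 × 0.6 × 490 × (0.707 × 8) = 1247 N/mm → adequate.

f_max ≈ 1080 N/mm; adequate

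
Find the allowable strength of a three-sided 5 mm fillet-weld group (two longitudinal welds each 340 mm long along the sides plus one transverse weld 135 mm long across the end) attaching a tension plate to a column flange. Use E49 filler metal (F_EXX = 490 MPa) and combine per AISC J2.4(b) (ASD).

t_e = 0.707 × 5 = 3.535 mm.
R_nwl = 0.6 × 490 × 3.535 × 680 × 10⁻³ = 706.7 kN (longitudinal, 2 welds).
R_nwt = 0.6 × 490 × 3.535 × 135 × 10⁻³ = 140.3 kN (transverse, base value).
(i) R_nwl + R_nwt = 847 kN; (ii) 0.85 R_nwl + 1.5 R_nwt = 811.2 kN.
R_n = max = 847 kN [governs: (i)]; R_n/Ω = 423.5 kN.

R_n/Ω ≈ 424 kN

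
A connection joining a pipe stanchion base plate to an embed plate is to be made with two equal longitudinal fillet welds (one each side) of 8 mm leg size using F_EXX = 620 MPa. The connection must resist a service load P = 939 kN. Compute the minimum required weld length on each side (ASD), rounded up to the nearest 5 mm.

L = 450 mm on each side

Throat t_e = 0.707 × 8 = 5.656 mm.
r_n/Ω = (0.6 × 620 × 5.656) / 2.0 = 1052 N/mm = 1.052 kN/mm.
L_req = P / (r_n/Ω) = 939 / 1.052 = 892.6 mm total.
Per side: 892.6 / 2 = 446.3 mm.
Round up → use L = 450 mm on each side.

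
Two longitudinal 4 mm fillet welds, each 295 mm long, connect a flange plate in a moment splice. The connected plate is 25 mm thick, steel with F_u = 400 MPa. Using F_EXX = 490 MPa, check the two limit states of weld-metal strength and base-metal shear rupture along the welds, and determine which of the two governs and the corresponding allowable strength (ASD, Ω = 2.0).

t_e = 0.707 × 4 = 2.828 mm; L = 590 mm.
Weld metal: R_n/Ω = (1/2.0) × 0.6 × 490 × 2.828 × 590 × 10⁻³ = 245.3 kN.
Base metal (shear rupture): R_n/Ω = (1/2.0) × 0.6 × 400 × 25 × 590 × 10⁻³ = 1770 kN.
Governing: weld metal.

R_n/Ω ≈ 245 kN (weld metal governs)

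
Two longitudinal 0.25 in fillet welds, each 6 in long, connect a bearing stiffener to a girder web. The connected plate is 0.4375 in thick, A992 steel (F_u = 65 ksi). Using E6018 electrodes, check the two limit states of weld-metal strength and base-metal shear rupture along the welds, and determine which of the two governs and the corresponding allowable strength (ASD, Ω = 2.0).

R_n/Ω ≈ 38.2 kip (weld metal governs)

E60XX → F_EXX = 60 ksi.
t_e = 0.707 × 0.25 = 0.1767 in; L = 12 in.
Weld metal: R_n/Ω = (1/2.0) × 0.6 × 60 × 0.1767 × 12 = 38.18 kip.
Base metal (shear rupture): R_n/Ω = (1/2.0) × 0.6 × 65 × 0.4375 × 12 = 102.4 kip.
Governing: weld metal.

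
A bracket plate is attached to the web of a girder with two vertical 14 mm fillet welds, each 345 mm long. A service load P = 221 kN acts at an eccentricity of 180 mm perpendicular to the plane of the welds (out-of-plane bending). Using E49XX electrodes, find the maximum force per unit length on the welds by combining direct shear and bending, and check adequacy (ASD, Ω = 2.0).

E49XX → F_EXX = 490 MPa.
L_w = 2 × 345 = 690 mm; section modulus (unit throat) S = 2 × L²/6 = 39680 mm².
Direct shear f_v = P/L_w = 221×10³/690 = 320.3 N/mm.
Moment M = P × e = 221×10³ × 180 = 39780000 N·mm; bending f_b = M/S = 1003 N/mm.
f_max = √(f_v² + f_b²) = √(320.3² + 1003²) = 1053 N/mm.
r_n/Ω = (1/2.0) × 0.6 × 490 × (0.707 × 14) = 1455 N/mm → adequate.

f_max ≈ 1050 N/mm; adequate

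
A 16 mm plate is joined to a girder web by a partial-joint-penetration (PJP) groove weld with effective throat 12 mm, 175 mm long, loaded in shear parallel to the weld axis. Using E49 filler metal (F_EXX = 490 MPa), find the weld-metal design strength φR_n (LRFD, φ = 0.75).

φR_n ≈ 463 kN

Effective throat (given) t_e = 12 mm.
A_we = 12 × 175 = 2100 mm².
F_nw = 0.6 F_EXX = 294 MPa.
φR_n = 0.75 × 294 × 2100 × 10⁻³ = 463 kN.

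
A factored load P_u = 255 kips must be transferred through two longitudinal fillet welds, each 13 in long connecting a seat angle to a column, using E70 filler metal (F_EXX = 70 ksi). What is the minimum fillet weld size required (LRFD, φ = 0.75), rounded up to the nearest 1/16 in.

w = 1/2 in

Total weld length L = 26 in.
Required throat t_e = P_u / (φ × 0.6 F_EXX × L) = 255 / (0.75 × 0.6 × 70 × 26) = 0.3114 in.
Required leg w = t_e / 0.707 = 0.4404 in → use 1/2 in.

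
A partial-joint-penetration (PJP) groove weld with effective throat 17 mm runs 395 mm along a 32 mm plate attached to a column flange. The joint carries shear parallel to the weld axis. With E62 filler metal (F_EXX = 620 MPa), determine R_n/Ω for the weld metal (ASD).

R_n/Ω ≈ 1250 kN

Effective throat (given) t_e = 17 mm.
A_we = 17 × 395 = 6715 mm².
F_nw = 0.6 F_EXX = 372 MPa.
R_n/Ω = (372 × 6715) / 2.0 × 10⁻³ = 1249 kN.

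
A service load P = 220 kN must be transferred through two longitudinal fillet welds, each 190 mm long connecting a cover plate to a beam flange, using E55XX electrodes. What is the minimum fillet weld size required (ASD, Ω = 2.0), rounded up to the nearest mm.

E55XX → F_EXX = 550 MPa.
Total weld length L = 380 mm.
Required throat t_e = P × Ω / (0.6 F_EXX × L) = 220 × 2.0 / (0.6 × 550 × 380 × 10⁻³) = 3.509 mm.
Required leg w = t_e / 0.707 = 4.963 mm → use 5 mm.

w = 5 mm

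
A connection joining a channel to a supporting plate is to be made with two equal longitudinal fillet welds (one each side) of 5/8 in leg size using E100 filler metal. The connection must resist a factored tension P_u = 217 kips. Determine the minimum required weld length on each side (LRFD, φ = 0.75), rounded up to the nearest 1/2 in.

E100XX → F_EXX = 100 ksi.
Throat t_e = 0.707 × 0.625 = 0.4419 in.
φr_n = 0.75 × 0.6 × 100 × 0.4419 = 19.88 kips/in.
L_req = P_u / φr_n = 217 / 19.88 = 10.91 in total.
Per side: 10.91 / 2 = 5.457 in.
Round up → use L = 5.5 in on each side.

L = 5.5 in on each side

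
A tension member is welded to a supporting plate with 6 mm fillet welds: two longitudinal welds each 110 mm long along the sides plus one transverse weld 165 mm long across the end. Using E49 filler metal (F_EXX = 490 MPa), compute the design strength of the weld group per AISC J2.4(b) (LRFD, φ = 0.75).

t_e = 0.707 × 6 = 4.242 mm.
R_nwl = 0.6 × 490 × 4.242 × 220 × 10⁻³ = 274.4 kN (longitudinal, 2 welds).
R_nwt = 0.6 × 490 × 4.242 × 165 × 10⁻³ = 205.8 kN (transverse, base value).
(i) R_nwl + R_nwt = 480.2 kN; (ii) 0.85 R_nwl + 1.5 R_nwt = 541.9 kN.
R_n = max = 541.9 kN [governs: (ii)]; φR_n = 406.4 kN.

φR_n ≈ 406 kN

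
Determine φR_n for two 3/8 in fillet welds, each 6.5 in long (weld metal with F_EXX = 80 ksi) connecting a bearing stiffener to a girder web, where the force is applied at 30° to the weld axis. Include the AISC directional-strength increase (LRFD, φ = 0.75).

φR_n ≈ 146 kips

t_e = 0.707 × 0.375 = 0.2651 in; A_we = 0.2651 × 13 = 3.447 in².
Directional factor: 1.0 + 0.5 sin^1.5(30°) = 1.177.
F_nw = 0.6 × 80 × 1.177 = 56.49 ksi.
φR_n = 0.75 × 56.49 × 3.447 = 146 kips.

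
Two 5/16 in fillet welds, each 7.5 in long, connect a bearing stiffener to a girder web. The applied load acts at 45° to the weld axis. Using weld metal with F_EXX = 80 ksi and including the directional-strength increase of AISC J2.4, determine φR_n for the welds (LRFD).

φR_n ≈ 155 kip

t_e = 0.707 × 0.3125 = 0.2209 in; A_we = 0.2209 × 15 = 3.314 in².
Directional factor: 1.0 + 0.5 sin^1.5(45°) = 1.297.
F_nw = 0.6 × 80 × 1.297 = 62.27 ksi.
φR_n = 0.75 × 62.27 × 3.314 = 154.8 kip.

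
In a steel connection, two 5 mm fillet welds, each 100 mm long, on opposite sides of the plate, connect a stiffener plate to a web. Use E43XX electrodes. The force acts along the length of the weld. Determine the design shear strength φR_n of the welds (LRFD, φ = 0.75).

E43XX → F_EXX = 430 MPa.
Effective throat t_e = 0.707 × 5 = 3.535 mm.
Total length L = 200 mm; A_we = 3.535 × 200 = 707 mm².
F_nw = 0.6 F_EXX = 0.6 × 430 = 258 MPa.
φR_n = 0.75 × 258 × 707 × 10⁻³ = 136.8 kN.

φR_n ≈ 137 kN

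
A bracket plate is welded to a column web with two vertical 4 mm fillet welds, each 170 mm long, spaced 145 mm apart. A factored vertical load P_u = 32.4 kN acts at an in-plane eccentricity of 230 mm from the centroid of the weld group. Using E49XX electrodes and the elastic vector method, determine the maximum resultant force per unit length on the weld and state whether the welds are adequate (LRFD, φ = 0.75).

f_max ≈ 388 N/mm; adequate

E49XX → F_EXX = 490 MPa.
Total weld length L_w = 340 mm. Treat welds as unit-width lines.
Polar moment about centroid: J = 2[d³/12 + d(b/2)²] = 2[170³/12 + 170×72.5²] = 2606000 mm³.
Direct shear f_v = P/L_w = 32.4×10³ / 340 = 95.29 N/mm (vertical).
Torsion M = P·e = 32.4×10³ × 230 = 7452000 N·mm.
Critical point at (x, y) = (72.5, 85) from centroid. f_tx = M·y/J = 243.1 N/mm; f_ty = M·x/J = 207.3 N/mm.
Resultant f_max = √[f_tx² + (f_v + f_ty)²] = √[243.1² + (95.29 + 207.3)²] = 388.1 N/mm.
Capacity per unit length: φr_n = 0.75 × 0.6 × 490 × (0.707 × 4) = 623.6 N/mm.
388.1 ≤ 623.6 → adequate.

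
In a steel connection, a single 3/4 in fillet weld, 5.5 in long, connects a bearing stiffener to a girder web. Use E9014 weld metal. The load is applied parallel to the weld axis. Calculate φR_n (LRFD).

φR_n ≈ 118 kips

E90XX → F_EXX = 90 ksi.
Effective throat t_e = 0.707 × 0.75 = 0.5302 in.
Total length L = 5.5 in; A_we = 0.5302 × 5.5 = 2.916 in².
F_nw = 0.6 F_EXX = 0.6 × 90 = 54 ksi.
φR_n = 0.75 × 54 × 2.916 = 118.1 kips.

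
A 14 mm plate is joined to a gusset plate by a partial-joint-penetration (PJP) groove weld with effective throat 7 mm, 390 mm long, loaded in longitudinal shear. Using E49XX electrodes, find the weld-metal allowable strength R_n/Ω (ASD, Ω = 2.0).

R_n/Ω ≈ 401 kN

E49XX → F_EXX = 490 MPa.
Effective throat (given) t_e = 7 mm.
A_we = 7 × 390 = 2730 mm².
F_nw = 0.6 F_EXX = 294 MPa.
R_n/Ω = (294 × 2730) / 2.0 × 10⁻³ = 401.3 kN.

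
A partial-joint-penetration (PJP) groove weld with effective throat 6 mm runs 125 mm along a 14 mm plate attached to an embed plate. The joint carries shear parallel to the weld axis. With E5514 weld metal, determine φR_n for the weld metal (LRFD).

E55XX → F_EXX = 550 MPa.
Effective throat (given) t_e = 6 mm.
A_we = 6 × 125 = 750 mm².
F_nw = 0.6 F_EXX = 330 MPa.
φR_n = 0.75 × 330 × 750 × 10⁻³ = 185.6 kN.

φR_n ≈ 186 kN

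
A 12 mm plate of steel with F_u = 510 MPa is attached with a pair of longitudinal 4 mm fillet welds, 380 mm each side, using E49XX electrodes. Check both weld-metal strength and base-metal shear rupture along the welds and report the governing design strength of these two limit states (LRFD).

E49XX → F_EXX = 490 MPa.
t_e = 0.707 × 4 = 2.828 mm; L = 760 mm.
Weld metal: φR_n = 0.75 × 0.6 × 490 × 2.828 × 760 × 10⁻³ = 473.9 kN.
Base metal (shear rupture): φR_n = 0.75 × 0.6 × 510 × 12 × 760 × 10⁻³ = 2093 kN.
Governing: weld metal.

φR_n ≈ 474 kN (weld metal governs)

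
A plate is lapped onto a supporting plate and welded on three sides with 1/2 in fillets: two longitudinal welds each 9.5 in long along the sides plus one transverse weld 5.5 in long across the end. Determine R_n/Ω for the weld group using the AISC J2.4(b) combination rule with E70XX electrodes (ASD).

E70XX → F_EXX = 70 ksi.
t_e = 0.707 × 0.5 = 0.3535 in.
R_nwl = 0.6 × 70 × 0.3535 × 19 = 282.1 kip (longitudinal, 2 welds).
R_nwt = 0.6 × 70 × 0.3535 × 5.5 = 81.66 kip (transverse, base value).
(i) R_nwl + R_nwt = 363.8 kip; (ii) 0.85 R_nwl + 1.5 R_nwt = 362.3 kip.
R_n = max = 363.8 kip [governs: (i)]; R_n/Ω = 181.9 kip.

R_n/Ω ≈ 182 kip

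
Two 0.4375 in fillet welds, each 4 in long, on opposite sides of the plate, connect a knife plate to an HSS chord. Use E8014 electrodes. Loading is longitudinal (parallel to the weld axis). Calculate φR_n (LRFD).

φR_n ≈ 89.1 kip

E80XX → F_EXX = 80 ksi.
Effective throat t_e = 0.707 × 0.4375 = 0.3093 in.
Total length L = 8 in; A_we = 0.3093 × 8 = 2.474 in².
F_nw = 0.6 F_EXX = 0.6 × 80 = 48 ksi.
φR_n = 0.75 × 48 × 2.474 = 89.08 kip.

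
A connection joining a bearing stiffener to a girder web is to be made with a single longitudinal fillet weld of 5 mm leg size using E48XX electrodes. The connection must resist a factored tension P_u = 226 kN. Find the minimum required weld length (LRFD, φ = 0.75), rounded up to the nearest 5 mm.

L = 300 mm

E48XX → F_EXX = 480 MPa.
Throat t_e = 0.707 × 5 = 3.535 mm.
φr_n = 0.75 × 0.6 × 480 × 3.535 × 10⁻³ = 0.7636 kN/mm.
L_req = P_u / φr_n = 226 / 0.7636 = 296 mm total.
Round up → use L = 300 mm.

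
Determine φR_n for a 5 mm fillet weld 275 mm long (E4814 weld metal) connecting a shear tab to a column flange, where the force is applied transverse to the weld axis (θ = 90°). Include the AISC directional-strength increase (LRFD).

E48XX → F_EXX = 480 MPa.
t_e = 0.707 × 5 = 3.535 mm; A_we = 3.535 × 275 = 972.1 mm².
Directional factor: 1.0 + 0.5 sin^1.5(90°) = 1.5.
F_nw = 0.6 × 480 × 1.5 = 432 MPa.
φR_n = 0.75 × 432 × 972.1 × 10⁻³ = 315 kN.

φR_n ≈ 315 kN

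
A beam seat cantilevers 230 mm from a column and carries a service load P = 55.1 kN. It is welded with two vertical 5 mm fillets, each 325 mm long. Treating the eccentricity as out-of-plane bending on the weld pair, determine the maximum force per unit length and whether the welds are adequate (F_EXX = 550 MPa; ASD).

L_w = 2 × 325 = 650 mm; section modulus (unit throat) S = 2 × L²/6 = 35210 mm².
Direct shear f_v = P/L_w = 55.1×10³/650 = 84.77 N/mm.
Moment M = P × e = 55.1×10³ × 230 = 12673000 N·mm; bending f_b = M/S = 359.9 N/mm.
f_max = √(f_v² + f_b²) = √(84.77² + 359.9²) = 369.8 N/mm.
r_n/Ω = (1/2.0) × 0.6 × 550 × (0.707 × 5) = 583.3 N/mm → adequate.

f_max ≈ 370 N/mm; adequate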